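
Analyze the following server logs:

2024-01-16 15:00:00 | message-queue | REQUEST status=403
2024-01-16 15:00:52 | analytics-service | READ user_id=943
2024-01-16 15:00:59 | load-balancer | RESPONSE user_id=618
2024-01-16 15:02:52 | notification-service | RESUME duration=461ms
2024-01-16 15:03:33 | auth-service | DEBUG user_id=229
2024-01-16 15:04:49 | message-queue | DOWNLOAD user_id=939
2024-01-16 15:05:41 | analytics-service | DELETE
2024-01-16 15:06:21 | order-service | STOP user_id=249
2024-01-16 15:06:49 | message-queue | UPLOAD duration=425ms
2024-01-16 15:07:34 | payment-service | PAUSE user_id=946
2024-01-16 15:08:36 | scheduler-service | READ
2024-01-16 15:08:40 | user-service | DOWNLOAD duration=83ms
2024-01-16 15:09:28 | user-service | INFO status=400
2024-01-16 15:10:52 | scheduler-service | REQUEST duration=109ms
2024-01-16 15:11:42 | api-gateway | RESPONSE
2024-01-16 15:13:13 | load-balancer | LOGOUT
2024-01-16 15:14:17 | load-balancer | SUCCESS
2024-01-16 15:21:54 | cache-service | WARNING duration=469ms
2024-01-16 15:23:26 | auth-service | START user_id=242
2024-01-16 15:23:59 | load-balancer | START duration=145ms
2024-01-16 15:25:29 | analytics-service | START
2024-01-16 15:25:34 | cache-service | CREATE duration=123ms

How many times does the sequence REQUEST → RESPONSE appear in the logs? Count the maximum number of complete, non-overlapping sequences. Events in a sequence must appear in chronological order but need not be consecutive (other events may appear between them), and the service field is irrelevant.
2

To count sequences:

1. Look for pattern: REQUEST → RESPONSE
2. Greedily scan the log in chronological order, matching each sequence element in turn (ignoring service)
3. Each time the full pattern completes, increment the count and restart matching from the next event
4. Complete non-overlapping sequences found: 2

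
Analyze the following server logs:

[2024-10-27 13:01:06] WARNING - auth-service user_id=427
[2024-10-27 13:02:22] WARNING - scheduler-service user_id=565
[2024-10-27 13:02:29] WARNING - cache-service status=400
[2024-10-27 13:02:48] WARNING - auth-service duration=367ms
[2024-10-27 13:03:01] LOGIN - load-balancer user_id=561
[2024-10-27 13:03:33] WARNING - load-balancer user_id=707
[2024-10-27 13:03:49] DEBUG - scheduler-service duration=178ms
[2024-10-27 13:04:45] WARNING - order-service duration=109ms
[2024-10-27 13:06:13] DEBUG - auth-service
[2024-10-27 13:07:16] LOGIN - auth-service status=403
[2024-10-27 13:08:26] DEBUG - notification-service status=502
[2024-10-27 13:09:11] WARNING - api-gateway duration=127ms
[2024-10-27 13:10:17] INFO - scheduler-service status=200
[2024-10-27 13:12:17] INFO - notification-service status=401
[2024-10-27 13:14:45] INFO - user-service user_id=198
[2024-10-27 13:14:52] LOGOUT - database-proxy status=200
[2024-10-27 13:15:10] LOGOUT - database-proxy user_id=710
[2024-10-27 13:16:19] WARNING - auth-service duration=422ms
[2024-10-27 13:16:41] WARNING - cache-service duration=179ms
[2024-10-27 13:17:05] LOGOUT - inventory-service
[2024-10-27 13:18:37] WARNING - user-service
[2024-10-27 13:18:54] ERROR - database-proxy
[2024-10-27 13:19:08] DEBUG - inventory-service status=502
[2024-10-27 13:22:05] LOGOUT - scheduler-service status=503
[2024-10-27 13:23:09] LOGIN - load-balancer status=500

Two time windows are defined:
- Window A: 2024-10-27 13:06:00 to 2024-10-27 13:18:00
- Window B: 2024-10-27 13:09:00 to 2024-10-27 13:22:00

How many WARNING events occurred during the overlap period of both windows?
3

To find overlap events:

1. Window A: 2024-10-27 13:06:00 to 2024-10-27 13:18:00
2. Window B: 2024-10-27 13:09:00 to 2024-10-27 13:22:00
3. Overlap period: 2024-10-27 13:09:00 to 2024-10-27 13:18:00
4. Count WARNING events in overlap: 3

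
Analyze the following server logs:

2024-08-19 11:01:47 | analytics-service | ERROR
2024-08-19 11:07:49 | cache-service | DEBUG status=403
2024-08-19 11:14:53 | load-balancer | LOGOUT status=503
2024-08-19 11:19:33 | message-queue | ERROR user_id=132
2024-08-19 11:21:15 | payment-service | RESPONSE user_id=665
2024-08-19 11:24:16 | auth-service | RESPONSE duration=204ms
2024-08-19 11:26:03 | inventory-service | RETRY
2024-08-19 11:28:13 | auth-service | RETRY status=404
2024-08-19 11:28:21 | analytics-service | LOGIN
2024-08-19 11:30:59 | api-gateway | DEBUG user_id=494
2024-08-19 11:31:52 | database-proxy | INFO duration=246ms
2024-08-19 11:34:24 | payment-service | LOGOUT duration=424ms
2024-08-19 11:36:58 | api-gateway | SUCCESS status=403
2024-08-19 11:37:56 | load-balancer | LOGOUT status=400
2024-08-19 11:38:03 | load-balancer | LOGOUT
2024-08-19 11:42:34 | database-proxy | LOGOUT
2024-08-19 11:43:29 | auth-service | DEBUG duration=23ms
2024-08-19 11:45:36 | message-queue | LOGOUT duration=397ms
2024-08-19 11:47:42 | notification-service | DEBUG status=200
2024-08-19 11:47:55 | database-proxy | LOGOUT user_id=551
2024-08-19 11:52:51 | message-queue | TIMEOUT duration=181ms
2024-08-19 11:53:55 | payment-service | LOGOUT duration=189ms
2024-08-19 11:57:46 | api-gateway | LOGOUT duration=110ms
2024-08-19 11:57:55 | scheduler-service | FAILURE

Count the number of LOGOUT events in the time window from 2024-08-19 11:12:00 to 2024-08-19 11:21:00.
1

To count events in the time window:

1. Window boundaries: 2024-08-19 11:12:00 to 2024-08-19 11:21:00
2. Filter for LOGOUT events within this window
3. Count matching events: 1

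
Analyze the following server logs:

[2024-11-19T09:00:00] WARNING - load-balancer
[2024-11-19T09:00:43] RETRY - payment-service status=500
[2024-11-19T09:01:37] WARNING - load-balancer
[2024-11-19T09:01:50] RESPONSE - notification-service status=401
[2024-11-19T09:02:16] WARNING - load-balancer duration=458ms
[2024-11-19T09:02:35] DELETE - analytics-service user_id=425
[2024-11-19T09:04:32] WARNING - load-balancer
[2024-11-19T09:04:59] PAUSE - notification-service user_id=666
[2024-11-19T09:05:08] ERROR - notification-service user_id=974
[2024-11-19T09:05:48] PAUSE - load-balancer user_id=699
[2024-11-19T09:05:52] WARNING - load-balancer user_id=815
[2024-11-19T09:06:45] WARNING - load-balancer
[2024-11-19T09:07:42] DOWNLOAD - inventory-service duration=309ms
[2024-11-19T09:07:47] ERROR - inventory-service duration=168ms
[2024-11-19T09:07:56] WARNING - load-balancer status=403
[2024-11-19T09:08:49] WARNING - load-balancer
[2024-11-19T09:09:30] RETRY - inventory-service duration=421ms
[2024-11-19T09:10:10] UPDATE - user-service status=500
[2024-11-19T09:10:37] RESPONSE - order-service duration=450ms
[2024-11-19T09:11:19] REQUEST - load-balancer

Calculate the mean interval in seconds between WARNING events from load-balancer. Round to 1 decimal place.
75.6

To calculate average interval:

1. Find all WARNING events for load-balancer in order
2. Calculate time gaps between consecutive events
3. Compute mean of gaps: 529 / 7 = 75.6 seconds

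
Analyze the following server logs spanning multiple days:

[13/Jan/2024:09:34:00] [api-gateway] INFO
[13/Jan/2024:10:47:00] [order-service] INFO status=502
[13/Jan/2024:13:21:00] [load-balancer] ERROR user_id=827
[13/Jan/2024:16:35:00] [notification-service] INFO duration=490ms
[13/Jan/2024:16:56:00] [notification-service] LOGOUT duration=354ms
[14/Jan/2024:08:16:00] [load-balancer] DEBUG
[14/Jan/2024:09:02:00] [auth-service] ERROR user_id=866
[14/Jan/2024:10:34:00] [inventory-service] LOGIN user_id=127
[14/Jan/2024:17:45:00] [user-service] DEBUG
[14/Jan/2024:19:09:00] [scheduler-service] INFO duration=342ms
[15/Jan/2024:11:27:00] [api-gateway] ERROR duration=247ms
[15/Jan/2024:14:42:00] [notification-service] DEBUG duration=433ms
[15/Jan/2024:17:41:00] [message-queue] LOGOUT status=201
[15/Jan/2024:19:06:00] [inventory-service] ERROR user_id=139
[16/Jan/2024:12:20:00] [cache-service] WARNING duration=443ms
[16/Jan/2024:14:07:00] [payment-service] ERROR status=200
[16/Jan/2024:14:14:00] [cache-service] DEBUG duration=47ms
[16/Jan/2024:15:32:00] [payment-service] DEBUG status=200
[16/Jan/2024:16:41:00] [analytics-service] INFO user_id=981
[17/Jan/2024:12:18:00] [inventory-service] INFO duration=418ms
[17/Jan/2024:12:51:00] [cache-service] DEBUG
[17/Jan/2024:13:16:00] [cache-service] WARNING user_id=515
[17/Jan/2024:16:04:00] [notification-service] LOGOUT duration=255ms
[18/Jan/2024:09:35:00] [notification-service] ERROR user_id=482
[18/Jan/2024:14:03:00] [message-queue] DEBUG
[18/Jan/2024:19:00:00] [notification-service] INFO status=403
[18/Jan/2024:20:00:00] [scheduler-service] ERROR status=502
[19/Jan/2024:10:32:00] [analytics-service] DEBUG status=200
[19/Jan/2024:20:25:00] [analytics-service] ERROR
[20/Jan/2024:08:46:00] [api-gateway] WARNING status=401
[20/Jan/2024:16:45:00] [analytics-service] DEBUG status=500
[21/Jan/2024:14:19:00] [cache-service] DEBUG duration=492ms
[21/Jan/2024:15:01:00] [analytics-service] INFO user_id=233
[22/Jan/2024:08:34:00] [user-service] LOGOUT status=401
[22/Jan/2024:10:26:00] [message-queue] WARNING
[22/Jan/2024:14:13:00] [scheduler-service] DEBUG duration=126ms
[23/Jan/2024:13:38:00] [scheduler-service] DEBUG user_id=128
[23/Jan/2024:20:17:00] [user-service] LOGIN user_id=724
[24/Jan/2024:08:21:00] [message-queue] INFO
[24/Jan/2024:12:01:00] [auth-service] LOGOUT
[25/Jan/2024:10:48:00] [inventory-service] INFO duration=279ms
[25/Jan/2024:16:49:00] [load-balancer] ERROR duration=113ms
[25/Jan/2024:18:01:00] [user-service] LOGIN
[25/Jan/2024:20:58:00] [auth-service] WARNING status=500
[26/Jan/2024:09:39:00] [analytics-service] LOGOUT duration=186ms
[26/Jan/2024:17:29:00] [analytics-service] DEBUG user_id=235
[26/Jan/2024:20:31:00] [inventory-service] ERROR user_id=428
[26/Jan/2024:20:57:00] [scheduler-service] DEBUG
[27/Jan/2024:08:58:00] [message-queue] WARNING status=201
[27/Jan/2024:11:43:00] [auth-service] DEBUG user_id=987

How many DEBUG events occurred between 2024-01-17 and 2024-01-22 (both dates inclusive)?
6

To filter by date range:

1. Date range: 2024-01-17 through 2024-01-22, both dates inclusive
2. Filter for DEBUG events whose date falls in this range
3. Count matching events: 6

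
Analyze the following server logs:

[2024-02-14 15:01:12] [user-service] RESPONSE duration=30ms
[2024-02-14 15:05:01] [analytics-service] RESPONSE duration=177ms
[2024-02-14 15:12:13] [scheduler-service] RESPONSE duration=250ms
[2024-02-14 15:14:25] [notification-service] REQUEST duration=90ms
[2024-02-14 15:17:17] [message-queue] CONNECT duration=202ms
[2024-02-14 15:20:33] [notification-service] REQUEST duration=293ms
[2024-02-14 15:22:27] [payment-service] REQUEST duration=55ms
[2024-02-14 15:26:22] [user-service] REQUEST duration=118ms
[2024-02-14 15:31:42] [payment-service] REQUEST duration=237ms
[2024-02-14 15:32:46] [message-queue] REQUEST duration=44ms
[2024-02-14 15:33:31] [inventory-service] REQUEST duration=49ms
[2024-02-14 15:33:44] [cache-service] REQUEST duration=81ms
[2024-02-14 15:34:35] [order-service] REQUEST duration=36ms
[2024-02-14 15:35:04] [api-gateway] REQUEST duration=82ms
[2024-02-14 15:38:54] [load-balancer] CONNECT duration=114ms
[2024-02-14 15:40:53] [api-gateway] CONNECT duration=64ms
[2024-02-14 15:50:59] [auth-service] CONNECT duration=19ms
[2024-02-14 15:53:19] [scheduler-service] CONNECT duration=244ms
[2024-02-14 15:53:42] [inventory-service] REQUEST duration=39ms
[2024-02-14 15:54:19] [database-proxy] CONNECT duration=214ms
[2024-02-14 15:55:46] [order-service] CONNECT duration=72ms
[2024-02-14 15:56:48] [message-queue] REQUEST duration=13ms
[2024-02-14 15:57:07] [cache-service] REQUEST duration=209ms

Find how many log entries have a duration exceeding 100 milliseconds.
10

To count timeouts:

1. Threshold: 100ms
2. Extract duration from each log entry
3. Count entries where duration > 100
4. Timeout count: 10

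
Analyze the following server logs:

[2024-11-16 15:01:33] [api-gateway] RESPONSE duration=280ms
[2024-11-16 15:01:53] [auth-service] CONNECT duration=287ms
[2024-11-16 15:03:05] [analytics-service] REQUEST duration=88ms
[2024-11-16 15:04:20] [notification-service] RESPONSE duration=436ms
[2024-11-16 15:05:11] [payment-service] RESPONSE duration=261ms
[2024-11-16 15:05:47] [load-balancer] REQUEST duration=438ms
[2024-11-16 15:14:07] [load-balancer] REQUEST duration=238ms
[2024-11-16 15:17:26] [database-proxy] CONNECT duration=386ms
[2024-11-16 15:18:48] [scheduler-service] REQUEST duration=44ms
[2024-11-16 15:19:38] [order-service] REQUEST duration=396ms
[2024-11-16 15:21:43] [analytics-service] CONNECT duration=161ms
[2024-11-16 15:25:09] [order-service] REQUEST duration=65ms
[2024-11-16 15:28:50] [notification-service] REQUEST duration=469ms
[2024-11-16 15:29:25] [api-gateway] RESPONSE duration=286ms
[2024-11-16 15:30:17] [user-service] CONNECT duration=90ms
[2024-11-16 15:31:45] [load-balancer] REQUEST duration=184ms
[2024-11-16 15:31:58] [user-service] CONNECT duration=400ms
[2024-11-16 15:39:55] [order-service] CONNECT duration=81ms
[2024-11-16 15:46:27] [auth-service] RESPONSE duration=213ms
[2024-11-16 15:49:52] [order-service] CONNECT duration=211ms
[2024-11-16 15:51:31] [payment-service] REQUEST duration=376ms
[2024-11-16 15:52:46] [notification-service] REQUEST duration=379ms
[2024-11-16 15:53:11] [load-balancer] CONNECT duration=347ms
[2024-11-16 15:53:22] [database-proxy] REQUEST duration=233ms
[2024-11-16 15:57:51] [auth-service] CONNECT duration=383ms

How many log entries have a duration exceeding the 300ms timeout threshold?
10

To count timeouts:

1. Threshold: 300ms
2. Extract duration from each log entry
3. Count entries where duration > 300
4. Timeout count: 10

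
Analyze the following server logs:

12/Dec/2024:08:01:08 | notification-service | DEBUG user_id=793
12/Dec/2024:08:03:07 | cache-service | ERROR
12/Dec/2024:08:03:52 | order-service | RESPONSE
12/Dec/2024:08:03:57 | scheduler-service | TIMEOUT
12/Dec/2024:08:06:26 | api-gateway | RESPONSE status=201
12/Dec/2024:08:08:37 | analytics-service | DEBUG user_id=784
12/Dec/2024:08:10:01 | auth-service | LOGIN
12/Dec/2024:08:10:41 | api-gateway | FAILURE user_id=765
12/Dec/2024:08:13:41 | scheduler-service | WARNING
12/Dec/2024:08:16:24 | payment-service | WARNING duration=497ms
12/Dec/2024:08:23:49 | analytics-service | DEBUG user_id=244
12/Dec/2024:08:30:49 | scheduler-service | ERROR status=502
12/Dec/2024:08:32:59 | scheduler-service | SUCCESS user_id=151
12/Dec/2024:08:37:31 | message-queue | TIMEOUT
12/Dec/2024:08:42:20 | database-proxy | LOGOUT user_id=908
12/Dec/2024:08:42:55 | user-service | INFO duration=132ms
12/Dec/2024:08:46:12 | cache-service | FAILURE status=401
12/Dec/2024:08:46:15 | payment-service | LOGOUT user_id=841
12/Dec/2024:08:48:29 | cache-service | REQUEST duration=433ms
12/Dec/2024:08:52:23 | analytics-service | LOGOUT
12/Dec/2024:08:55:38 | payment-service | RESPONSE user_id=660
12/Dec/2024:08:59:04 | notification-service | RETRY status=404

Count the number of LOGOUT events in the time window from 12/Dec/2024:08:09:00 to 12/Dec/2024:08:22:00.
0

To count events in the time window:

1. Window boundaries: 12/Dec/2024:08:09:00 to 12/Dec/2024:08:22:00
2. Filter for LOGOUT events within this window
3. Count matching events: 0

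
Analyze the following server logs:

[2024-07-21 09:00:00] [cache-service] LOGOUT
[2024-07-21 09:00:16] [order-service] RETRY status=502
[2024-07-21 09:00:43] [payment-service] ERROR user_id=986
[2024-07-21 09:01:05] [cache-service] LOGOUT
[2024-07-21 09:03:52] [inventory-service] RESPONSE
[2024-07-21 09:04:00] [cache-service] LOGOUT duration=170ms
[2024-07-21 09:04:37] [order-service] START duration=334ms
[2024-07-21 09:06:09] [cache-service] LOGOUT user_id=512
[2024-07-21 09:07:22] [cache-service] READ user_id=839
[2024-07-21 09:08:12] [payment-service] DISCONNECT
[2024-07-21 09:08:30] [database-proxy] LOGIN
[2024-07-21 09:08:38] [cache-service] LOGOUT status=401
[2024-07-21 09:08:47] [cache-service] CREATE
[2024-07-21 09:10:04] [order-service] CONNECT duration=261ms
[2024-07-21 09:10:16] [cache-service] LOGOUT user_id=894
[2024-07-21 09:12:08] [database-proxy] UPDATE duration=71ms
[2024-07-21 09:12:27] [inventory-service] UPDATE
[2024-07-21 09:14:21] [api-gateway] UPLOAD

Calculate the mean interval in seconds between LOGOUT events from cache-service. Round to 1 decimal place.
123.2

To calculate average interval:

1. Find all LOGOUT events for cache-service in order
2. Calculate time gaps between consecutive events
3. Compute mean of gaps: 616 / 5 = 123.2 seconds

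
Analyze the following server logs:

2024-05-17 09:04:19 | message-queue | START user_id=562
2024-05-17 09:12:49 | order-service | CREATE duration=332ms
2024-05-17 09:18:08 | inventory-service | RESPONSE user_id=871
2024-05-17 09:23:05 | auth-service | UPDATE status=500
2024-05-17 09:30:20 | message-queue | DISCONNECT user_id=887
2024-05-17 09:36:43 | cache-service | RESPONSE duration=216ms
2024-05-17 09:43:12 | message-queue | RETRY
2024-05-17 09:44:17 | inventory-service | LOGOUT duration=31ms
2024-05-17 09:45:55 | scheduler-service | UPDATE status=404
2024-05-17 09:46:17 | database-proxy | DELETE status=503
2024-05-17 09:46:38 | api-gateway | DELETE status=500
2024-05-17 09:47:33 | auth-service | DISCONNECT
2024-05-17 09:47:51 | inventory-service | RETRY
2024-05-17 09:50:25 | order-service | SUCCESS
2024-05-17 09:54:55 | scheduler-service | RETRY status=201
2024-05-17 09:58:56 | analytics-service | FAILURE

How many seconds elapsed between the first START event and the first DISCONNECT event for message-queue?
1561

To find the time between events:

1. Locate the first START event for message-queue: 2024-05-17 09:04:19
2. Locate the first DISCONNECT event for message-queue: 2024-05-17 09:30:20
3. Calculate the difference: 2024-05-17 09:30:20 - 2024-05-17 09:04:19 = 1561 seconds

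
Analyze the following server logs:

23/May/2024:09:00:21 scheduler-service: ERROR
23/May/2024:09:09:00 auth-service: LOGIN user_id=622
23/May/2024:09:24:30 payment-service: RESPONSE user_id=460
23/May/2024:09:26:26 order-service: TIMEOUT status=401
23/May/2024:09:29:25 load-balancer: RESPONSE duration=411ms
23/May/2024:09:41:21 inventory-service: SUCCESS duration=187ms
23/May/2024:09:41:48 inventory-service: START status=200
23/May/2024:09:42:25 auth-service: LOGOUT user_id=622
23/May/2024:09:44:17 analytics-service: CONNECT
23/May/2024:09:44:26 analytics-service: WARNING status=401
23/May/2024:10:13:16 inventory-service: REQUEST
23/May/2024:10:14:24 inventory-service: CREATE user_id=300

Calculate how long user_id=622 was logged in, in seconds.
2005

To calculate session duration:

1. Find LOGIN event for user_id=622: 23/May/2024:09:09:00
2. Find LOGOUT event for user_id=622: 23/May/2024:09:42:25
3. Session duration: 23/May/2024:09:42:25 - 23/May/2024:09:09:00 = 2005 seconds (33 minutes)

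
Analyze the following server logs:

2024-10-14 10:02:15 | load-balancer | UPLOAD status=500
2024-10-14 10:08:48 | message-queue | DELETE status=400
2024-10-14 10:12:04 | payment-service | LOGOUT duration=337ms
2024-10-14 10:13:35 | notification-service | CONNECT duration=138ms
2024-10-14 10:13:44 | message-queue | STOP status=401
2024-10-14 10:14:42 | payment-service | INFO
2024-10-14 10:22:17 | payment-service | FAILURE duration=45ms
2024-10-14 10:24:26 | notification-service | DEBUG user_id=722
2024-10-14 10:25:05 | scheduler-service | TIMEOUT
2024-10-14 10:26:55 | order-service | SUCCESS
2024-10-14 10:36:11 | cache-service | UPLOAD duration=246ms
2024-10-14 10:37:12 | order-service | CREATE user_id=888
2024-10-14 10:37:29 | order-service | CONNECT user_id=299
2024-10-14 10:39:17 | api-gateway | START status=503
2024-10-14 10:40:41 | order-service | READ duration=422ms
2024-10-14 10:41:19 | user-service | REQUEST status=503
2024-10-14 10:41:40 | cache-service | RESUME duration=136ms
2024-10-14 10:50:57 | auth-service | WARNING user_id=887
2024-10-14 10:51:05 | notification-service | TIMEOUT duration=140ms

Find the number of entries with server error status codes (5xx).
3

To find matching entries:

1. Pattern to match: server error status codes (5xx)
2. Scan each log entry for the pattern
3. Count matches: 3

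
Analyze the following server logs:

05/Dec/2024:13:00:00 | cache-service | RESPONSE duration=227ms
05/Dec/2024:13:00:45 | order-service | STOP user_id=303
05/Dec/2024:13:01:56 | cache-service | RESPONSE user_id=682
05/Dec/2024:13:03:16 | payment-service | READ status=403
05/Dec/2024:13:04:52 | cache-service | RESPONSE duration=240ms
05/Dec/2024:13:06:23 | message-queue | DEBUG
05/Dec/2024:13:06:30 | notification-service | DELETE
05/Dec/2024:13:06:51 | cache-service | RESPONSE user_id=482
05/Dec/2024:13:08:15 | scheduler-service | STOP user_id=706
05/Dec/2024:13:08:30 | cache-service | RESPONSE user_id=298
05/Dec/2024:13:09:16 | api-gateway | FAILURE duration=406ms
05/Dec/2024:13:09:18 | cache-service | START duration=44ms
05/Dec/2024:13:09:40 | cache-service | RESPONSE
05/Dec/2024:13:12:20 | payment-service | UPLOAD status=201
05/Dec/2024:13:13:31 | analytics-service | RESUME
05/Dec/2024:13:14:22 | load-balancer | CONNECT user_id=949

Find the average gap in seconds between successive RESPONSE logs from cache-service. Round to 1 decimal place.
116.0

To calculate average interval:

1. Find all RESPONSE events for cache-service in order
2. Calculate time gaps between consecutive events
3. Compute mean of gaps: 580 / 5 = 116.0 seconds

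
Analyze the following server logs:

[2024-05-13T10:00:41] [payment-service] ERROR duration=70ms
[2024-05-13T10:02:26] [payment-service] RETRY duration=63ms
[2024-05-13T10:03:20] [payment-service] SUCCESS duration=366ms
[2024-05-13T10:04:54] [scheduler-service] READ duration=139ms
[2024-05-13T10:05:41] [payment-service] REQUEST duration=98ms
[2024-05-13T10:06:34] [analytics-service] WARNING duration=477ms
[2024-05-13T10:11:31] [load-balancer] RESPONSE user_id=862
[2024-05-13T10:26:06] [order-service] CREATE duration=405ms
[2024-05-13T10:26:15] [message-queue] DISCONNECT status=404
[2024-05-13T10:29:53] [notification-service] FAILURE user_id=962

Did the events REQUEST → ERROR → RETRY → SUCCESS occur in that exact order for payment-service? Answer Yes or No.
No

To verify sequence order:

1. Find all events in sequence REQUEST → ERROR → RETRY → SUCCESS for payment-service
2. Extract their timestamps
3. Check if timestamps are in ascending order
4. Result: No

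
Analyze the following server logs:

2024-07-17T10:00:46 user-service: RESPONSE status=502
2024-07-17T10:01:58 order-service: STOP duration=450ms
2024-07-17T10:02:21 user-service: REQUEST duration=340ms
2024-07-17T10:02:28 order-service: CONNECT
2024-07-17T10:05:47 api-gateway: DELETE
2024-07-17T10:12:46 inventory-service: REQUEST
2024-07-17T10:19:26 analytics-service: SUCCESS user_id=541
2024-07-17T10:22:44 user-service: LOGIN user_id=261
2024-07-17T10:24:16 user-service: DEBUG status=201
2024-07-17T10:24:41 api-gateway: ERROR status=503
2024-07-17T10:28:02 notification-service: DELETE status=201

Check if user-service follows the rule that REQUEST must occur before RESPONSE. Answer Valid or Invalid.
Invalid

To validate ordering:

1. Required order: REQUEST → RESPONSE
2. Rule: REQUEST must occur before RESPONSE
3. Check actual order of events for user-service
4. Result: Invalid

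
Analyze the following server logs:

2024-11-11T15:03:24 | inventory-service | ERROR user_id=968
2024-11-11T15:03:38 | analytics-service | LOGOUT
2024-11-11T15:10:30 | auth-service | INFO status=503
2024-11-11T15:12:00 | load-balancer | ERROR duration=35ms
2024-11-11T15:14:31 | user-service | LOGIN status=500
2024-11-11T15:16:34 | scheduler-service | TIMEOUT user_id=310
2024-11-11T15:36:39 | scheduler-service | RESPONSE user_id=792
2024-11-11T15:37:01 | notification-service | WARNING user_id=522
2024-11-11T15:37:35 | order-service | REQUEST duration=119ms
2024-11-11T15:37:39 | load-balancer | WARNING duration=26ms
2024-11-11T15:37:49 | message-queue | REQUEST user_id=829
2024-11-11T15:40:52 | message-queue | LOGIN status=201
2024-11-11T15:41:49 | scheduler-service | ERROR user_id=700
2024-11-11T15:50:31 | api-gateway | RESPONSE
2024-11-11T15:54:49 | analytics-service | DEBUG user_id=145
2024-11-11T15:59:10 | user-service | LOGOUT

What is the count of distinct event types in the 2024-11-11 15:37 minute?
2

To count unique event types:

1. Filter events in the minute starting at 2024-11-11 15:37
2. Extract event types from matching entries
3. Count unique types: 2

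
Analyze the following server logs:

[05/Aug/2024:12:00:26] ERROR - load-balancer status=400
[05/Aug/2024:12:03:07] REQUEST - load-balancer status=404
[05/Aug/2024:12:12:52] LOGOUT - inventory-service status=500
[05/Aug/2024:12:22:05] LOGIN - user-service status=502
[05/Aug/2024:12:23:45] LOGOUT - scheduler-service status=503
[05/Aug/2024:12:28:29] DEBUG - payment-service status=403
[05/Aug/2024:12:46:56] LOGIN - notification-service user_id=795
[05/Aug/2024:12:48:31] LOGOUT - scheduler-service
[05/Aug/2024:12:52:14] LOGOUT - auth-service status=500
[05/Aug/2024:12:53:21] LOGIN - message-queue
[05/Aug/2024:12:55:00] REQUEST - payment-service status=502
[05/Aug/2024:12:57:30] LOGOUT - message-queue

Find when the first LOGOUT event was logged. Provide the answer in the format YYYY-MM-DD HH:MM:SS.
2024-08-05 12:12:52

To find the first event:

1. Filter for all LOGOUT events
2. Sort by timestamp
3. Select the first one
4. Timestamp: 2024-08-05 12:12:52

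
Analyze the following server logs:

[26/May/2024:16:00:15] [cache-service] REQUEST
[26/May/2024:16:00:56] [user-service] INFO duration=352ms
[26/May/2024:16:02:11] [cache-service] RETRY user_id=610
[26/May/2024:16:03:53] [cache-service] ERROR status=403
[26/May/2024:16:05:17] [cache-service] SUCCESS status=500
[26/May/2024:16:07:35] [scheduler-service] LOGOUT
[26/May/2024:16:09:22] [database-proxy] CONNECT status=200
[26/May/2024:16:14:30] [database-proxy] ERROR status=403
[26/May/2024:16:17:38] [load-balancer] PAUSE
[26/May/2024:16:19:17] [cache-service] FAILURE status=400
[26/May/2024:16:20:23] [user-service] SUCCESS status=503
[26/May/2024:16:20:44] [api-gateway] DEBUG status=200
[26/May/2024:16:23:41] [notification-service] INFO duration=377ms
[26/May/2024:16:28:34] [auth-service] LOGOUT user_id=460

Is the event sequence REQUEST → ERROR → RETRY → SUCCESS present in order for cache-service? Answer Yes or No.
No

To verify sequence order:

1. Find all events in sequence REQUEST → ERROR → RETRY → SUCCESS for cache-service
2. Extract their timestamps
3. Check if timestamps are in ascending order
4. Result: No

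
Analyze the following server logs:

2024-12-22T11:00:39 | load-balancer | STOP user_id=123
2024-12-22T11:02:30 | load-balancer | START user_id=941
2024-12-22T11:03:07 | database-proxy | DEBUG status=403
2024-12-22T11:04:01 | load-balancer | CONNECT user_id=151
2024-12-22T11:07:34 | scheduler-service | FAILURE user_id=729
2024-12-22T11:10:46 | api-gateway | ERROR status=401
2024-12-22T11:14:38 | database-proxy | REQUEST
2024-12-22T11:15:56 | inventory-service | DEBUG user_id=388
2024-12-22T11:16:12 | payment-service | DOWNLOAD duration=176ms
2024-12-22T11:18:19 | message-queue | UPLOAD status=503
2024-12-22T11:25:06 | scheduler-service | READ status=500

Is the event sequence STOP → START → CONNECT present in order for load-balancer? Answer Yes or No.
Yes

To verify sequence order:

1. Find all events in sequence STOP → START → CONNECT for load-balancer
2. Extract their timestamps
3. Check if timestamps are in ascending order
4. Result: Yes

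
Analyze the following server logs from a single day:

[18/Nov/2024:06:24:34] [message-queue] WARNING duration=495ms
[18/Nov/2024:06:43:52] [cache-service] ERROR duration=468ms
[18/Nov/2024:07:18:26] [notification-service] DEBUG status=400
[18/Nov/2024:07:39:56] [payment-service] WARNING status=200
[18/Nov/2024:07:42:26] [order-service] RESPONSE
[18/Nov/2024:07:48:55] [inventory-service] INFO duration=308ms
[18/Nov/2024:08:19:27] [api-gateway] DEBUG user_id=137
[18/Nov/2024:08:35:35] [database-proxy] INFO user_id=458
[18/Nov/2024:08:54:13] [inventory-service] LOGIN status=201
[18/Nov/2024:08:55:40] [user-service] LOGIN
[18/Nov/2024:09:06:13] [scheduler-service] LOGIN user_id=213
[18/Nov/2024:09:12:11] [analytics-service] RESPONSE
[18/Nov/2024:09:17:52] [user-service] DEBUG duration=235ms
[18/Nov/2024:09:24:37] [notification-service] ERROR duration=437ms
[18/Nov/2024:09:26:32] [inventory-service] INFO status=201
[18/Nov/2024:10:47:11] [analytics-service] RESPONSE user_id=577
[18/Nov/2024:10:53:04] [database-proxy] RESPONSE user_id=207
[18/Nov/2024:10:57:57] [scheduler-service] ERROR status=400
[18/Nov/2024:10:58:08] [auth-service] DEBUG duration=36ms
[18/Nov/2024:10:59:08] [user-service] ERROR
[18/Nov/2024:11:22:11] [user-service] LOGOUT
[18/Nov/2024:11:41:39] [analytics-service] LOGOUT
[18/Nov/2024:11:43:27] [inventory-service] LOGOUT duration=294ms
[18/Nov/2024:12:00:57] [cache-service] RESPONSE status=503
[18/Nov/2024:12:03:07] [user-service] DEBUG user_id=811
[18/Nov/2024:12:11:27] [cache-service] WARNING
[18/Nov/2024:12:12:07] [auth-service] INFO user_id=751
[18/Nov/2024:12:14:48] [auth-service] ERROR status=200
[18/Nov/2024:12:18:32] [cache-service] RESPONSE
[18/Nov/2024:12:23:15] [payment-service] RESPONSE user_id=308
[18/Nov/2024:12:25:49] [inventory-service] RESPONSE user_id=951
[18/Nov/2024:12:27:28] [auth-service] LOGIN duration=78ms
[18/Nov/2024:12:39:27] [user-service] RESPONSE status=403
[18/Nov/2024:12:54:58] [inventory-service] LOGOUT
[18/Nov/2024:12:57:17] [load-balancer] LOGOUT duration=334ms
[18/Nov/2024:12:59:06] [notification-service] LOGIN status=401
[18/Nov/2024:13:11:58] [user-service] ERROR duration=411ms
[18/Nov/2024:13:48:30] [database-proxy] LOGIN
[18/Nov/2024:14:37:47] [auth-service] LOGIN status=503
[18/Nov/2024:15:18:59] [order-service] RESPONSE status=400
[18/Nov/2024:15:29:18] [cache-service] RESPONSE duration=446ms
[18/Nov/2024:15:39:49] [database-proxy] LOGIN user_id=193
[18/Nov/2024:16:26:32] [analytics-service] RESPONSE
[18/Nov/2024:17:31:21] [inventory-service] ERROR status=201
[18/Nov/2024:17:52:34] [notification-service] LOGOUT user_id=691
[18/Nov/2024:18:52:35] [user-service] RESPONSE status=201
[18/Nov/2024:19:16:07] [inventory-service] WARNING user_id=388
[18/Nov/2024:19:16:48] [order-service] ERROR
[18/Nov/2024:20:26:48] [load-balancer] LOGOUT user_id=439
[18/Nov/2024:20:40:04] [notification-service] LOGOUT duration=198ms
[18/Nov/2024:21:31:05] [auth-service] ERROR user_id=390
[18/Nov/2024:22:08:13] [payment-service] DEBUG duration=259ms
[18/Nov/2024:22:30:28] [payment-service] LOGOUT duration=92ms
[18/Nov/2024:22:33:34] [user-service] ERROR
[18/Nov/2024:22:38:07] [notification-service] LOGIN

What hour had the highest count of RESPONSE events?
12

To find the peak hour:

1. Group all RESPONSE events by hour
2. Count events in each hour
3. Find hour with maximum count
4. Peak hour: 12 (with 5 events)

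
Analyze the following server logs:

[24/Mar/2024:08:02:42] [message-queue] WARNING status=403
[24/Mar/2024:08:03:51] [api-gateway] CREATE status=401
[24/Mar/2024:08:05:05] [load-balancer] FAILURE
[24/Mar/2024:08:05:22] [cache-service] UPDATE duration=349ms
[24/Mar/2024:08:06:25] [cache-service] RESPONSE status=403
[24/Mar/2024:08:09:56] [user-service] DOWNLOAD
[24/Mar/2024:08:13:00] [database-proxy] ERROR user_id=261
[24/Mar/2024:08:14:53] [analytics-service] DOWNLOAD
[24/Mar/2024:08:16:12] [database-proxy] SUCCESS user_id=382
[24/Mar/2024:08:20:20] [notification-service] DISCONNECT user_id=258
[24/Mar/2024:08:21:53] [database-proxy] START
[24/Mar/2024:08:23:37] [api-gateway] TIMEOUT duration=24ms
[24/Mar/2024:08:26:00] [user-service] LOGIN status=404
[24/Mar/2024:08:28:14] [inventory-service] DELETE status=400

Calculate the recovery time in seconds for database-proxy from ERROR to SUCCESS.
192

To calculate recovery time:

1. Find ERROR event for database-proxy: 24/Mar/2024:08:13:00
2. Find next SUCCESS event for database-proxy: 24/Mar/2024:08:16:12
3. Recovery time: 24/Mar/2024:08:16:12 - 24/Mar/2024:08:13:00 = 192 seconds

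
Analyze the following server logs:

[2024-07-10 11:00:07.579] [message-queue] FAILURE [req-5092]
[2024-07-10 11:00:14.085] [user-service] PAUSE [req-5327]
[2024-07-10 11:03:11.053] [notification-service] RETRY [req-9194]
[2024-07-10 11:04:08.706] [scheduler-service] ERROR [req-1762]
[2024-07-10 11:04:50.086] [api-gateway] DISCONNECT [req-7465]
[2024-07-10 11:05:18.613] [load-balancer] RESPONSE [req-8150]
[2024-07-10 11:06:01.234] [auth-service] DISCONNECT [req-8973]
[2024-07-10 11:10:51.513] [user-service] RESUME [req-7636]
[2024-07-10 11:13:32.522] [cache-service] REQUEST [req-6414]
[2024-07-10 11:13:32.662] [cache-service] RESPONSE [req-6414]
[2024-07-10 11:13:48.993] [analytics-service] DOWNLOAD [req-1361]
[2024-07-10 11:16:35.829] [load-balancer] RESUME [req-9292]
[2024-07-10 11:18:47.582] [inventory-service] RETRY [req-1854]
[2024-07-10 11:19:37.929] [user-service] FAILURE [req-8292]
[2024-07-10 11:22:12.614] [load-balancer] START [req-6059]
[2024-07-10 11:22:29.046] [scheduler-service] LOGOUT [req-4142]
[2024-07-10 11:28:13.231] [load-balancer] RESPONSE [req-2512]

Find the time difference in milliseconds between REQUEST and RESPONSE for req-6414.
140

To calculate latency:

1. Find REQUEST with id req-6414: 2024-07-10 11:13:32.522
2. Find RESPONSE with id req-6414: 2024-07-10 11:13:32.662
3. Latency: 2024-07-10 11:13:32.662 - 2024-07-10 11:13:32.522 = 140ms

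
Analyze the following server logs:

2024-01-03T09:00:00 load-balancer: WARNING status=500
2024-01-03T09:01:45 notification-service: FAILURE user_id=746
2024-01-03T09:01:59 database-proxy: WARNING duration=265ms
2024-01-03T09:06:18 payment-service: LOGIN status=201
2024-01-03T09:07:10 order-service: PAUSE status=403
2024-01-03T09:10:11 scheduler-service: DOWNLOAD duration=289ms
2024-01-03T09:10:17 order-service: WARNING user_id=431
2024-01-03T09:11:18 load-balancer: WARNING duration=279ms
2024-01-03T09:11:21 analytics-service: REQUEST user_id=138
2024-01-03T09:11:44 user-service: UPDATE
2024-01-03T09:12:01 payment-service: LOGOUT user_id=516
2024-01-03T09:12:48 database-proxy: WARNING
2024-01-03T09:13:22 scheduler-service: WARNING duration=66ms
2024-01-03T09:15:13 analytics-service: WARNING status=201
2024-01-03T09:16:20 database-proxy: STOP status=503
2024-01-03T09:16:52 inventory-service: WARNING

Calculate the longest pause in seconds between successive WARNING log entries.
498

To find the longest gap:

1. Extract all WARNING events in chronological order
2. Calculate time differences between consecutive events
3. Find the maximum difference
4. Longest gap: 498 seconds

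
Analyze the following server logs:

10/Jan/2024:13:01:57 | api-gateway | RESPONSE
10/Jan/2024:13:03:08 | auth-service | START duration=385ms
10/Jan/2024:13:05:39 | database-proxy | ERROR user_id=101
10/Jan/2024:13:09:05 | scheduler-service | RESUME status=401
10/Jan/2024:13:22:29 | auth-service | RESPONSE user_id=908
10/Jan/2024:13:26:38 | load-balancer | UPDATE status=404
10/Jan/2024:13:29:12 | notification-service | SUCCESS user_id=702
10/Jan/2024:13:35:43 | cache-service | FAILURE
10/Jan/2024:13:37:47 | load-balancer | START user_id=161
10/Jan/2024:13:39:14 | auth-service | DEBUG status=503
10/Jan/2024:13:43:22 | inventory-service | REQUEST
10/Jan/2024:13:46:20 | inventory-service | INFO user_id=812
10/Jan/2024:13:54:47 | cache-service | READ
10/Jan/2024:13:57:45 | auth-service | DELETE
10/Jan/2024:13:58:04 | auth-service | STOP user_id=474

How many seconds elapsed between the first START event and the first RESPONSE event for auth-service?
1161

To find the time between events:

1. Locate the first START event for auth-service: 10/Jan/2024:13:03:08
2. Locate the first RESPONSE event for auth-service: 10/Jan/2024:13:22:29
3. Calculate the difference: 10/Jan/2024:13:22:29 - 10/Jan/2024:13:03:08 = 1161 seconds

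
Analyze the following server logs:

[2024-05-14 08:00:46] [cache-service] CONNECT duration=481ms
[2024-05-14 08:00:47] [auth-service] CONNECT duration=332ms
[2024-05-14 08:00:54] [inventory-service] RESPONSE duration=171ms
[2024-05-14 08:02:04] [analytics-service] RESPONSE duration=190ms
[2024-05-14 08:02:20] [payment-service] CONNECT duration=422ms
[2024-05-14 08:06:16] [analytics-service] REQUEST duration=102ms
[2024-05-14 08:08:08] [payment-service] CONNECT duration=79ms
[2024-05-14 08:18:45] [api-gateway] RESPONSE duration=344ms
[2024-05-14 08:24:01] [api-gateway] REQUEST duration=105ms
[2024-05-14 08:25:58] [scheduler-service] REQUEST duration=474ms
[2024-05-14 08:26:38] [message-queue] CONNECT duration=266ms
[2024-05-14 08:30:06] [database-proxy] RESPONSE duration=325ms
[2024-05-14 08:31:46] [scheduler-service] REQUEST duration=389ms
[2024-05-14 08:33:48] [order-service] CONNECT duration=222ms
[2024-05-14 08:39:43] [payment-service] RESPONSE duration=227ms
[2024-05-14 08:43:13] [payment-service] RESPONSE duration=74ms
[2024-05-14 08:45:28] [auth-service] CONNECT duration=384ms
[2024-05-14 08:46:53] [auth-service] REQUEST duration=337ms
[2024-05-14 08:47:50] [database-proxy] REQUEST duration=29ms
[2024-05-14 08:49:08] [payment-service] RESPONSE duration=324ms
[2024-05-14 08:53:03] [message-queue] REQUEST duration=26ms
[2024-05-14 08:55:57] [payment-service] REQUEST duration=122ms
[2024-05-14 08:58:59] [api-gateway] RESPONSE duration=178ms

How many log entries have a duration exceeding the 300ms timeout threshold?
10

To count timeouts:

1. Threshold: 300ms
2. Extract duration from each log entry
3. Count entries where duration > 300
4. Timeout count: 10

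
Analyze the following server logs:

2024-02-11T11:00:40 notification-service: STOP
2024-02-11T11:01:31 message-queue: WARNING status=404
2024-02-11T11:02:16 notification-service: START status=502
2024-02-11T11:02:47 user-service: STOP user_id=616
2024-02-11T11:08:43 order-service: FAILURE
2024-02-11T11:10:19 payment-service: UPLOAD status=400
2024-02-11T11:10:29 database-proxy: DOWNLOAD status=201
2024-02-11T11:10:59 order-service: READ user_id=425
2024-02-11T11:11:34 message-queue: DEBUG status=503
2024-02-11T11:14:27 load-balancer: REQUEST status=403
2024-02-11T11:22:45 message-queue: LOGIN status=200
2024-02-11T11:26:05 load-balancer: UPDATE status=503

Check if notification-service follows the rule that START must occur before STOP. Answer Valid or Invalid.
Invalid

To validate ordering:

1. Required order: START → STOP
2. Rule: START must occur before STOP
3. Check actual order of events for notification-service
4. Result: Invalid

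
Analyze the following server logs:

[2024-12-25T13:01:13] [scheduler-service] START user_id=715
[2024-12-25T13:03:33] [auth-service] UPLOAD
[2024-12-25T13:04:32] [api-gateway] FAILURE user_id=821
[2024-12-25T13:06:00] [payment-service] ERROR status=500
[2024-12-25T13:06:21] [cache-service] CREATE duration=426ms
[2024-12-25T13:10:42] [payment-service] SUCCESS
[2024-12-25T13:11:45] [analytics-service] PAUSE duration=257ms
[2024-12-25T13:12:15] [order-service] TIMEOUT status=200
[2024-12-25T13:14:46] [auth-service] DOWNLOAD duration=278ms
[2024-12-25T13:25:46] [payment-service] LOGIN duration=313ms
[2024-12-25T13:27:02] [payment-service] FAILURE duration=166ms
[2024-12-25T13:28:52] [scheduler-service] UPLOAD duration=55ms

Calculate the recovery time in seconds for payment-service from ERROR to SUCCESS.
282

To calculate recovery time:

1. Find ERROR event for payment-service: 2024-12-25T13:06:00
2. Find next SUCCESS event for payment-service: 2024-12-25T13:10:42
3. Recovery time: 2024-12-25T13:10:42 - 2024-12-25T13:06:00 = 282 seconds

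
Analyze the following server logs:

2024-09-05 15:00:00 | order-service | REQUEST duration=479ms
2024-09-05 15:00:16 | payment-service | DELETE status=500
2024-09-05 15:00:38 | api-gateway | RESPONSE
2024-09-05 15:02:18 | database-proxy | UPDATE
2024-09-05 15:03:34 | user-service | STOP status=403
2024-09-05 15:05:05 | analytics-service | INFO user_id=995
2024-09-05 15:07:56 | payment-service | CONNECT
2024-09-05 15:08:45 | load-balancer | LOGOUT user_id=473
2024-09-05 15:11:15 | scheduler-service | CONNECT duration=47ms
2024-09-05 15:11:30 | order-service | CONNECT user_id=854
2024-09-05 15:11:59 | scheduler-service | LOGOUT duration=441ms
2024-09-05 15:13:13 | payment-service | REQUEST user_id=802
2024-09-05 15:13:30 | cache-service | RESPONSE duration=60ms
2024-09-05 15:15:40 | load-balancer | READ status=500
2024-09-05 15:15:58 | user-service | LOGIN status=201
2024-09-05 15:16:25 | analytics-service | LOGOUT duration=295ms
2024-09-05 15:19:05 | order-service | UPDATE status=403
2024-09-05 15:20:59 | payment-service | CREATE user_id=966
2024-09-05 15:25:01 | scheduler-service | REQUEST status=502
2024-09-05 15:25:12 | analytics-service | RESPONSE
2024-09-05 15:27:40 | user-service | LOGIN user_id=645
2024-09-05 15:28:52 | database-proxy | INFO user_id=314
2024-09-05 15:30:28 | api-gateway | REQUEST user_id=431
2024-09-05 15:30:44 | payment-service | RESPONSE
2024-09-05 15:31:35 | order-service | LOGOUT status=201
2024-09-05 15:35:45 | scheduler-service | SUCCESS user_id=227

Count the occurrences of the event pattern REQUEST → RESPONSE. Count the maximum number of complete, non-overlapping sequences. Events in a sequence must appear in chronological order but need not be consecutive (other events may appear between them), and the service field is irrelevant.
4

To count sequences:

1. Look for pattern: REQUEST → RESPONSE
2. Greedily scan the log in chronological order, matching each sequence element in turn (ignoring service)
3. Each time the full pattern completes, increment the count and restart matching from the next event
4. Complete non-overlapping sequences found: 4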